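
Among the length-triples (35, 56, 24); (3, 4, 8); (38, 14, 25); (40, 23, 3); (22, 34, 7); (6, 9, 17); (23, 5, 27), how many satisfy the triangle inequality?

(24,35,56): 24+35 > 56 → valid
(3,4,8): 3+4 ≤ 8 → not valid
(14,25,38): 14+25 > 38 → valid
(3,23,40): 3+23 ≤ 40 → not valid
(7,22,34): 7+22 ≤ 34 → not valid
(6,9,17): 6+9 ≤ 17 → not valid
(5,23,27): 5+23 > 27 → valid
3 of the 7 triples form a triangle.

3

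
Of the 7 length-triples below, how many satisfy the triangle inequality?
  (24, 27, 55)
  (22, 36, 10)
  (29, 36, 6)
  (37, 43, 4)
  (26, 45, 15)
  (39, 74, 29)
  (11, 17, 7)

1

(24,27,55): 24+27 ≤ 55 → not valid
(10,22,36): 10+22 ≤ 36 → not valid
(6,29,36): 6+29 ≤ 36 → not valid
(4,37,43): 4+37 ≤ 43 → not valid
(15,26,45): 15+26 ≤ 45 → not valid
(29,39,74): 29+39 ≤ 74 → not valid
(7,11,17): 7+11 > 17 → valid
1 of the 7 triples forms a triangle.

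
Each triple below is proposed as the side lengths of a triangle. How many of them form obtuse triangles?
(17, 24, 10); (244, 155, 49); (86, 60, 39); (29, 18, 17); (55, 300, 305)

3

(17,24,10): 10²+17² = 389 < 576 = 24² → obtuse
(244,155,49): 49+155 ≤ 244, not a triangle
(86,60,39): 39²+60² = 5121 < 7396 = 86² → obtuse
(29,18,17): 17²+18² = 613 < 841 = 29² → obtuse
(55,300,305): 55²+300² = 93025 = 305² → right
3 of the 5 are obtuse.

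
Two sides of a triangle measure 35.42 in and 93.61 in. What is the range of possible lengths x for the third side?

By the triangle inequality, x must be less than 35.42 + 93.61 = 129.03 and greater than |35.42 − 93.61| = 58.19.

58.19 < x < 129.03 (in)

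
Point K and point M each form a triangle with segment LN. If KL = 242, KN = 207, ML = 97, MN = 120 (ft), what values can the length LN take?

From triangle KLN: |242 − 207| < LN < 242 + 207, i.e. 35 < LN < 449.
From triangle MLN: 23 < LN < 217.
Both must hold, so LN lies in the intersection.

35 < LN < 217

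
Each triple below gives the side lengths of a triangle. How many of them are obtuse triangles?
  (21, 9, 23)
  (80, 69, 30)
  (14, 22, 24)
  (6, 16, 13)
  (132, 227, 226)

(21,9,23): 9²+21² = 522 < 529 = 23² → obtuse
(80,69,30): 30²+69² = 5661 < 6400 = 80² → obtuse
(14,22,24): 14²+22² = 680 > 576 = 24² → acute
(6,16,13): 6²+13² = 205 < 256 = 16² → obtuse
(132,227,226): 132²+226² = 68500 > 51529 = 227² → acute
3 of the 5 are obtuse.

3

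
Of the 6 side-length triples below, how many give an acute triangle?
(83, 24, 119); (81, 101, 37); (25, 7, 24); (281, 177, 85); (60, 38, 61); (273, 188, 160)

1

(83,24,119): 24+83 ≤ 119, not a triangle
(81,101,37): 37²+81² = 7930 < 10201 = 101² → obtuse
(25,7,24): 7²+24² = 625 = 25² → right
(281,177,85): 85+177 ≤ 281, not a triangle
(60,38,61): 38²+60² = 5044 > 3721 = 61² → acute
(273,188,160): 160²+188² = 60944 < 74529 = 273² → obtuse
1 of the 6 is acute.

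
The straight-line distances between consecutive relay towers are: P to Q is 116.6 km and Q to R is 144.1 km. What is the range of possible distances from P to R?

27.5 ≤ PR ≤ 260.7 km

By the triangle inequality, |116.6 − 144.1| ≤ PR ≤ 116.6 + 144.1.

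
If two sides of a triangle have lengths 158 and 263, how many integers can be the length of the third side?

315

The third side lies in the open interval (105, 421).
Integers from 106 to 420 inclusive: 420 − 106 + 1 = 315.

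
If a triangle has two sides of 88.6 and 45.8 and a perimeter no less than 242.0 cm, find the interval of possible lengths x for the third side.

Triangle inequality alone gives 42.8 < x < 134.4.
The perimeter condition gives x ≥ 242.0 − 88.6 − 45.8 = 107.6.
Intersecting the two: 107.6 ≤ x < 134.4.

107.6 ≤ x < 134.4 cm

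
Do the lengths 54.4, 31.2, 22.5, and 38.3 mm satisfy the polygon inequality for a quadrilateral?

Yes

A quadrilateral exists iff every side is shorter than the sum of the others — equivalently, the longest side is less than the sum of the rest.
Longest side 54.4 < 92.0 (sum of the remaining 3), so yes.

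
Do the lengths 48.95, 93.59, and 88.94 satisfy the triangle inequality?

Yes

The longest side is 93.59, and the other two sum to 137.89.
Since 137.89 > 93.59, the triangle inequality holds.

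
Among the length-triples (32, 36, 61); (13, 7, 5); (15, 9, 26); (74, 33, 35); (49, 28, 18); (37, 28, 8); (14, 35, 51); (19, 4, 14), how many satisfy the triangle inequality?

(32,36,61): 32+36 > 61 → valid
(5,7,13): 5+7 ≤ 13 → not valid
(9,15,26): 9+15 ≤ 26 → not valid
(33,35,74): 33+35 ≤ 74 → not valid
(18,28,49): 18+28 ≤ 49 → not valid
(8,28,37): 8+28 ≤ 37 → not valid
(14,35,51): 14+35 ≤ 51 → not valid
(4,14,19): 4+14 ≤ 19 → not valid
1 of the 8 triples forms a triangle.

1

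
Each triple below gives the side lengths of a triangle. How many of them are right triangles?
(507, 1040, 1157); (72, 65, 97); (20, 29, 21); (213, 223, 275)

(507,1040,1157): 507²+1040² = 1338649 = 1157² → right
(72,65,97): 65²+72² = 9409 = 97² → right
(20,29,21): 20²+21² = 841 = 29² → right
(213,223,275): 213²+223² = 95098 > 75625 = 275² → acute
3 of the 4 are right.

3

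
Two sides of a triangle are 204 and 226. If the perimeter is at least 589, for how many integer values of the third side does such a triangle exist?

271

Triangle inequality: 22 < x < 430. Perimeter ≥ 589 gives x ≥ 589 − 204 − 226 = 159.
So 159 ≤ x < 430; integers 159 through 429: 271 values.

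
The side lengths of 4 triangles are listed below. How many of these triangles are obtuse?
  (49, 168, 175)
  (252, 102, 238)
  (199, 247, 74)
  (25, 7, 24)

1

(49,168,175): 49²+168² = 30625 = 175² → right
(252,102,238): 102²+238² = 67048 > 63504 = 252² → acute
(199,247,74): 74²+199² = 45077 < 61009 = 247² → obtuse
(25,7,24): 7²+24² = 625 = 25² → right
1 of the 4 is obtuse.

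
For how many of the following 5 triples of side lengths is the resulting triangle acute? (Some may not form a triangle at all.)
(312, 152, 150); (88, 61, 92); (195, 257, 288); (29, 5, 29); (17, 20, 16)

4

(312,152,150): 150+152 ≤ 312, not a triangle
(88,61,92): 61²+88² = 11465 > 8464 = 92² → acute
(195,257,288): 195²+257² = 104074 > 82944 = 288² → acute
(29,5,29): 5²+29² = 866 > 841 = 29² → acute
(17,20,16): 16²+17² = 545 > 400 = 20² → acute
4 of the 5 are acute.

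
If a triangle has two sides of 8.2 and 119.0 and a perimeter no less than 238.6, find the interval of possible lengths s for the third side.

111.4 ≤ s < 127.2

Triangle inequality alone gives 110.8 < s < 127.2.
The perimeter condition gives s ≥ 238.6 − 8.2 − 119.0 = 111.4.
Intersecting the two: 111.4 ≤ s < 127.2.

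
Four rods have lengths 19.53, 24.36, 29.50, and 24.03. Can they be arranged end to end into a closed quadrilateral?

Yes

A quadrilateral exists iff every side is shorter than the sum of the others — equivalently, the longest side is less than the sum of the rest.
Longest side 29.50 < 67.92 (sum of the remaining 3), so yes.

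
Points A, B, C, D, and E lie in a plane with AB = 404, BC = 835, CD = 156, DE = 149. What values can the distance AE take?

The maximum is all hops collinear in one direction: 404 + 835 + 156 + 149 = 1544.
The longest hop is 835; the others sum to 709. Folding the others back against it leaves at least 835 − 709 = 126.

126 ≤ AE ≤ 1544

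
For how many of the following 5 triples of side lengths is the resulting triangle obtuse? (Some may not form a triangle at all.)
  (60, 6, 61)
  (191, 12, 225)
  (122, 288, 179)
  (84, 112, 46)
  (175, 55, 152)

(60,6,61): 6²+60² = 3636 < 3721 = 61² → obtuse
(191,12,225): 12+191 ≤ 225, not a triangle
(122,288,179): 122²+179² = 46925 < 82944 = 288² → obtuse
(84,112,46): 46²+84² = 9172 < 12544 = 112² → obtuse
(175,55,152): 55²+152² = 26129 < 30625 = 175² → obtuse
4 of the 5 are obtuse.

4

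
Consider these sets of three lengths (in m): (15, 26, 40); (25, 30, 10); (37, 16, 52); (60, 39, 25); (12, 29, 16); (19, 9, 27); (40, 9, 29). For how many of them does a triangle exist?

5

(15,26,40): 15+26 > 40 → valid
(10,25,30): 10+25 > 30 → valid
(16,37,52): 16+37 > 52 → valid
(25,39,60): 25+39 > 60 → valid
(12,16,29): 12+16 ≤ 29 → not valid
(9,19,27): 9+19 > 27 → valid
(9,29,40): 9+29 ≤ 40 → not valid
5 of the 7 triples form a triangle.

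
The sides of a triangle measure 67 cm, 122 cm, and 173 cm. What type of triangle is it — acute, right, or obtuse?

obtuse

Compare the square of the longest side to the sum of squares of the other two: 67² + 122² = 19373 < 29929 = 173².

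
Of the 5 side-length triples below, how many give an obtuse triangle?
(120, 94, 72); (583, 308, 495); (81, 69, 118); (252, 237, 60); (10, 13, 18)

(120,94,72): 72²+94² = 14020 < 14400 = 120² → obtuse
(583,308,495): 308²+495² = 339889 = 583² → right
(81,69,118): 69²+81² = 11322 < 13924 = 118² → obtuse
(252,237,60): 60²+237² = 59769 < 63504 = 252² → obtuse
(10,13,18): 10²+13² = 269 < 324 = 18² → obtuse
4 of the 5 are obtuse.

4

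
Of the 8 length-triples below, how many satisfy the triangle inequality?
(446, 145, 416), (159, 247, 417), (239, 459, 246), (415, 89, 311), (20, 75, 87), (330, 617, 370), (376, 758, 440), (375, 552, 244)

6

(145,416,446): 145+416 > 446 → valid
(159,247,417): 159+247 ≤ 417 → not valid
(239,246,459): 239+246 > 459 → valid
(89,311,415): 89+311 ≤ 415 → not valid
(20,75,87): 20+75 > 87 → valid
(330,370,617): 330+370 > 617 → valid
(376,440,758): 376+440 > 758 → valid
(244,375,552): 244+375 > 552 → valid
6 of the 8 triples form a triangle.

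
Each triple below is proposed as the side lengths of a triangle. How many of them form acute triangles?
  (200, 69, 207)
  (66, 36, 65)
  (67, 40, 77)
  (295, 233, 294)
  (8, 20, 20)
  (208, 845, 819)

(200,69,207): 69²+200² = 44761 > 42849 = 207² → acute
(66,36,65): 36²+65² = 5521 > 4356 = 66² → acute
(67,40,77): 40²+67² = 6089 > 5929 = 77² → acute
(295,233,294): 233²+294² = 140725 > 87025 = 295² → acute
(8,20,20): 8²+20² = 464 > 400 = 20² → acute
(208,845,819): 208²+819² = 714025 = 845² → right
5 of the 6 are acute.

5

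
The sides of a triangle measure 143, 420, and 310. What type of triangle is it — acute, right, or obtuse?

obtuse

Compare the square of the longest side to the sum of squares of the other two: 143² + 310² = 116549 < 176400 = 420².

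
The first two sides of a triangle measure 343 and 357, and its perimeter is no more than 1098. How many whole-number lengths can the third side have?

Triangle inequality: 14 < x < 700. Perimeter ≤ 1098 gives x ≤ 1098 − 343 − 357 = 398.
So 14 < x ≤ 398; integers 15 through 398: 384 values.

384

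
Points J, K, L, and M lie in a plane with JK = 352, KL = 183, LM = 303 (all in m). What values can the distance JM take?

The maximum is all hops collinear in one direction: 352 + 183 + 303 = 838.
The longest hop is 352; the others sum to 486. Since 352 ≤ 486, the path can fold back on itself completely, so the minimum distance is 0.

0 ≤ JM ≤ 838 m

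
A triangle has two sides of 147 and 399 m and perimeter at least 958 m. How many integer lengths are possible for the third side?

Triangle inequality: 252 < x < 546. Perimeter ≥ 958 gives x ≥ 958 − 147 − 399 = 412.
So 412 ≤ x < 546; integers 412 through 545: 134 values.

134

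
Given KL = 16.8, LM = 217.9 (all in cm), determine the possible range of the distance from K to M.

201.1 ≤ KM ≤ 234.7 cm

By the triangle inequality, |16.8 − 217.9| ≤ KM ≤ 16.8 + 217.9.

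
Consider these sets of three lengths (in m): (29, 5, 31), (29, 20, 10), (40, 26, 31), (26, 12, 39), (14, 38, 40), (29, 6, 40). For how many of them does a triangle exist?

(5,29,31): 5+29 > 31 → valid
(10,20,29): 10+20 > 29 → valid
(26,31,40): 26+31 > 40 → valid
(12,26,39): 12+26 ≤ 39 → not valid
(14,38,40): 14+38 > 40 → valid
(6,29,40): 6+29 ≤ 40 → not valid
4 of the 6 triples form a triangle.

4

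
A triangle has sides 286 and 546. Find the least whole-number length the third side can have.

The third side must be strictly greater than |286 − 546| = 260.
The smallest integer above 260 is 261.

261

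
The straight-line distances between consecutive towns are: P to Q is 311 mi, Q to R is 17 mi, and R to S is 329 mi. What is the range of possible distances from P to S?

1 ≤ PS ≤ 657 mi

The maximum is all hops collinear in one direction: 311 + 17 + 329 = 657.
The longest hop is 329; the others sum to 328. Folding the others back against it leaves at least 329 − 328 = 1.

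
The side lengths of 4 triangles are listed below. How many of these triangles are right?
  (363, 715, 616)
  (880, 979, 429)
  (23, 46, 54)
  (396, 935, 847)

3

(363,715,616): 363²+616² = 511225 = 715² → right
(880,979,429): 429²+880² = 958441 = 979² → right
(23,46,54): 23²+46² = 2645 < 2916 = 54² → obtuse
(396,935,847): 396²+847² = 874225 = 935² → right
3 of the 4 are right.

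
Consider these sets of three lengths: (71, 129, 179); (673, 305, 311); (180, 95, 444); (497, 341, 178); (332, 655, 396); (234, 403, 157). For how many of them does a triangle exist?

3

(71,129,179): 71+129 > 179 → valid
(305,311,673): 305+311 ≤ 673 → not valid
(95,180,444): 95+180 ≤ 444 → not valid
(178,341,497): 178+341 > 497 → valid
(332,396,655): 332+396 > 655 → valid
(157,234,403): 157+234 ≤ 403 → not valid
3 of the 6 triples form a triangle.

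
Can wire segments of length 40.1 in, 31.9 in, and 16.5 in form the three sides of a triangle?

Yes

The longest side is 40.1, and the other two sum to 48.4.
Since 48.4 > 40.1, the triangle inequality holds.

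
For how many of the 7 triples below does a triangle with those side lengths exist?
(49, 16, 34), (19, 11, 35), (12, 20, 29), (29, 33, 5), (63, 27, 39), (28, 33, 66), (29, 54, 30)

(16,34,49): 16+34 > 49 → valid
(11,19,35): 11+19 ≤ 35 → not valid
(12,20,29): 12+20 > 29 → valid
(5,29,33): 5+29 > 33 → valid
(27,39,63): 27+39 > 63 → valid
(28,33,66): 28+33 ≤ 66 → not valid
(29,30,54): 29+30 > 54 → valid
5 of the 7 triples form a triangle.

5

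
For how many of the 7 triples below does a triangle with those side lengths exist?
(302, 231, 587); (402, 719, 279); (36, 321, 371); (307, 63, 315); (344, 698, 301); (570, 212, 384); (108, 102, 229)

(231,302,587): 231+302 ≤ 587 → not valid
(279,402,719): 279+402 ≤ 719 → not valid
(36,321,371): 36+321 ≤ 371 → not valid
(63,307,315): 63+307 > 315 → valid
(301,344,698): 301+344 ≤ 698 → not valid
(212,384,570): 212+384 > 570 → valid
(102,108,229): 102+108 ≤ 229 → not valid
2 of the 7 triples form a triangle.

2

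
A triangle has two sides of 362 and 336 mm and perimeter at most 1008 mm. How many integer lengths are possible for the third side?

284

Triangle inequality: 26 < x < 698. Perimeter ≤ 1008 gives x ≤ 1008 − 362 − 336 = 310.
So 26 < x ≤ 310; integers 27 through 310: 284 values.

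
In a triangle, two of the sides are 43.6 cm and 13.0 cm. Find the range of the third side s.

30.6 < s < 56.6 (cm)

By the triangle inequality, s must be less than 43.6 + 13.0 = 56.6 and greater than |43.6 − 13.0| = 30.6.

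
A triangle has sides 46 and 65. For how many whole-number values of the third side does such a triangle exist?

The third side lies in the open interval (19, 111).
Integers from 20 to 110 inclusive: 110 − 20 + 1 = 91.

91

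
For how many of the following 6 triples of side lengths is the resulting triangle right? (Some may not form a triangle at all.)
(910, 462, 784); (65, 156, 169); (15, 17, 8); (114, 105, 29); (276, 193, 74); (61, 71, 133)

3

(910,462,784): 462²+784² = 828100 = 910² → right
(65,156,169): 65²+156² = 28561 = 169² → right
(15,17,8): 8²+15² = 289 = 17² → right
(114,105,29): 29²+105² = 11866 < 12996 = 114² → obtuse
(276,193,74): 74+193 ≤ 276, not a triangle
(61,71,133): 61+71 ≤ 133, not a triangle
3 of the 6 are right.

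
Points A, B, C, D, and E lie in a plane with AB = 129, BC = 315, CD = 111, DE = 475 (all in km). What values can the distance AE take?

0 ≤ AE ≤ 1030 km

The maximum is all hops collinear in one direction: 129 + 315 + 111 + 475 = 1030.
The longest hop is 475; the others sum to 555. Since 475 ≤ 555, the path can fold back on itself completely, so the minimum distance is 0.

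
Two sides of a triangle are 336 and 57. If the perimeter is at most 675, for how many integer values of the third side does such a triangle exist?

3

Triangle inequality: 279 < x < 393. Perimeter ≤ 675 gives x ≤ 675 − 336 − 57 = 282.
So 279 < x ≤ 282; integers 280 through 282: 3 values.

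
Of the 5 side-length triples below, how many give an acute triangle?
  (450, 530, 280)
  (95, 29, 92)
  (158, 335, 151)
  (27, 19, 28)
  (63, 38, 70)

(450,530,280): 280²+450² = 280900 = 530² → right
(95,29,92): 29²+92² = 9305 > 9025 = 95² → acute
(158,335,151): 151+158 ≤ 335, not a triangle
(27,19,28): 19²+27² = 1090 > 784 = 28² → acute
(63,38,70): 38²+63² = 5413 > 4900 = 70² → acute
3 of the 5 are acute.

3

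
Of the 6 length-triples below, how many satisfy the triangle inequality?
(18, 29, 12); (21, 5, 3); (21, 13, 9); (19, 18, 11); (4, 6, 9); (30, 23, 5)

4

(12,18,29): 12+18 > 29 → valid
(3,5,21): 3+5 ≤ 21 → not valid
(9,13,21): 9+13 > 21 → valid
(11,18,19): 11+18 > 19 → valid
(4,6,9): 4+6 > 9 → valid
(5,23,30): 5+23 ≤ 30 → not valid
4 of the 6 triples form a triangle.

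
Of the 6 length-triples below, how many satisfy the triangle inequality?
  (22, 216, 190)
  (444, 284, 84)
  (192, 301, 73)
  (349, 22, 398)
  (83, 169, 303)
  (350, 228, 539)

(22,190,216): 22+190 ≤ 216 → not valid
(84,284,444): 84+284 ≤ 444 → not valid
(73,192,301): 73+192 ≤ 301 → not valid
(22,349,398): 22+349 ≤ 398 → not valid
(83,169,303): 83+169 ≤ 303 → not valid
(228,350,539): 228+350 > 539 → valid
1 of the 6 triples forms a triangle.

1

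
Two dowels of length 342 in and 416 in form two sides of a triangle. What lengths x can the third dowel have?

74 < x < 758 (in)

By the triangle inequality, x must be less than 342 + 416 = 758 and greater than |342 − 416| = 74.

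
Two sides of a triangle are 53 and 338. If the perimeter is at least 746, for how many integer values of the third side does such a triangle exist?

36

Triangle inequality: 285 < x < 391. Perimeter ≥ 746 gives x ≥ 746 − 53 − 338 = 355.
So 355 ≤ x < 391; integers 355 through 390: 36 values.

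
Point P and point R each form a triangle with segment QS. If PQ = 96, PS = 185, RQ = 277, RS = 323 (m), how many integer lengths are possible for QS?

From triangle PQS: 89 < QS < 281.
From triangle RQS: 46 < QS < 600.
Intersection: 89 < QS < 281, so integers 90 through 280: 191 values.

191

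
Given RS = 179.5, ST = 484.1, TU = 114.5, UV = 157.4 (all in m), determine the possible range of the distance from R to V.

The maximum is all hops collinear in one direction: 179.5 + 484.1 + 114.5 + 157.4 = 935.5.
The longest hop is 484.1; the others sum to 451.4. Folding the others back against it leaves at least 484.1 − 451.4 = 32.7.

32.7 ≤ RV ≤ 935.5 m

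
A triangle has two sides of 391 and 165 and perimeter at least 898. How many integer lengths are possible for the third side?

214

Triangle inequality: 226 < x < 556. Perimeter ≥ 898 gives x ≥ 898 − 391 − 165 = 342.
So 342 ≤ x < 556; integers 342 through 555: 214 values.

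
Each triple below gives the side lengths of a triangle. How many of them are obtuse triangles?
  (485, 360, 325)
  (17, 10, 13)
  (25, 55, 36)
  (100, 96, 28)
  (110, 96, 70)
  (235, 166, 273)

2

(485,360,325): 325²+360² = 235225 = 485² → right
(17,10,13): 10²+13² = 269 < 289 = 17² → obtuse
(25,55,36): 25²+36² = 1921 < 3025 = 55² → obtuse
(100,96,28): 28²+96² = 10000 = 100² → right
(110,96,70): 70²+96² = 14116 > 12100 = 110² → acute
(235,166,273): 166²+235² = 82781 > 74529 = 273² → acute
2 of the 6 are obtuse.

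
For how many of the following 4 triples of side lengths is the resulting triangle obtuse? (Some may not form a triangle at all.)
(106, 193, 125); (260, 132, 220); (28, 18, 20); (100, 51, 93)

3

(106,193,125): 106²+125² = 26861 < 37249 = 193² → obtuse
(260,132,220): 132²+220² = 65824 < 67600 = 260² → obtuse
(28,18,20): 18²+20² = 724 < 784 = 28² → obtuse
(100,51,93): 51²+93² = 11250 > 10000 = 100² → acute
3 of the 4 are obtuse.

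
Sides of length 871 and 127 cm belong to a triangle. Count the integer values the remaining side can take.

253

The third side lies in the open interval (744, 998).
Integers from 745 to 997 inclusive: 997 − 745 + 1 = 253.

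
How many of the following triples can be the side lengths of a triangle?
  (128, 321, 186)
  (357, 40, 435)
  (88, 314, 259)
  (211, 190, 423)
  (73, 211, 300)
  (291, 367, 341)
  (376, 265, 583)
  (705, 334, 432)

(128,186,321): 128+186 ≤ 321 → not valid
(40,357,435): 40+357 ≤ 435 → not valid
(88,259,314): 88+259 > 314 → valid
(190,211,423): 190+211 ≤ 423 → not valid
(73,211,300): 73+211 ≤ 300 → not valid
(291,341,367): 291+341 > 367 → valid
(265,376,583): 265+376 > 583 → valid
(334,432,705): 334+432 > 705 → valid
4 of the 8 triples form a triangle.

4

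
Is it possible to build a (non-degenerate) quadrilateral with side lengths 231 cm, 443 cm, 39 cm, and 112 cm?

For a quadrilateral, each side must be shorter than the sum of the others.
Here the longest side is 443, but the remaining 3 sides sum to only 382.

No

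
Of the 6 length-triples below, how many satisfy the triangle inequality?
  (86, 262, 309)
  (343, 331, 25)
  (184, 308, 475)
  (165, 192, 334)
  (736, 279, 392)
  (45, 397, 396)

(86,262,309): 86+262 > 309 → valid
(25,331,343): 25+331 > 343 → valid
(184,308,475): 184+308 > 475 → valid
(165,192,334): 165+192 > 334 → valid
(279,392,736): 279+392 ≤ 736 → not valid
(45,396,397): 45+396 > 397 → valid
5 of the 6 triples form a triangle.

5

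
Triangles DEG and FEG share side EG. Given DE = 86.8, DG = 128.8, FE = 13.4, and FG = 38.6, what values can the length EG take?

42.0 < EG < 52.0

From triangle DEG: |86.8 − 128.8| < EG < 86.8 + 128.8, i.e. 42.0 < EG < 215.6.
From triangle FEG: 25.2 < EG < 52.0.
Both must hold, so EG lies in the intersection.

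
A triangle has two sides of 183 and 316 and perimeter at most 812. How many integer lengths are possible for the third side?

Triangle inequality: 133 < x < 499. Perimeter ≤ 812 gives x ≤ 812 − 183 − 316 = 313.
So 133 < x ≤ 313; integers 134 through 313: 180 values.

180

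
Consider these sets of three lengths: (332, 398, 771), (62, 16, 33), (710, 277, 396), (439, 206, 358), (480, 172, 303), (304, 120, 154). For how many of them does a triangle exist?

1

(332,398,771): 332+398 ≤ 771 → not valid
(16,33,62): 16+33 ≤ 62 → not valid
(277,396,710): 277+396 ≤ 710 → not valid
(206,358,439): 206+358 > 439 → valid
(172,303,480): 172+303 ≤ 480 → not valid
(120,154,304): 120+154 ≤ 304 → not valid
1 of the 6 triples forms a triangle.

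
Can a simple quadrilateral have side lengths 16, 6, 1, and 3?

For a quadrilateral, each side must be shorter than the sum of the others.
Here the longest side is 16, but the remaining 3 sides sum to only 10.

No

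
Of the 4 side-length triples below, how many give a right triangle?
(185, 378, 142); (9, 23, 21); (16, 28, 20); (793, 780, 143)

1

(185,378,142): 142+185 ≤ 378, not a triangle
(9,23,21): 9²+21² = 522 < 529 = 23² → obtuse
(16,28,20): 16²+20² = 656 < 784 = 28² → obtuse
(793,780,143): 143²+780² = 628849 = 793² → right
1 of the 4 is right.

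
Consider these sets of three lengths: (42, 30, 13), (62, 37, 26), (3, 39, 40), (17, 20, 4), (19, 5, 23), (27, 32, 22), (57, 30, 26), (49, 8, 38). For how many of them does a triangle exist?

6

(13,30,42): 13+30 > 42 → valid
(26,37,62): 26+37 > 62 → valid
(3,39,40): 3+39 > 40 → valid
(4,17,20): 4+17 > 20 → valid
(5,19,23): 5+19 > 23 → valid
(22,27,32): 22+27 > 32 → valid
(26,30,57): 26+30 ≤ 57 → not valid
(8,38,49): 8+38 ≤ 49 → not valid
6 of the 8 triples form a triangle.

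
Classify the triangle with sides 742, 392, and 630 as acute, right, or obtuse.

Compare the square of the longest side to the sum of squares of the other two: 392² + 630² = 550564 = 742².

right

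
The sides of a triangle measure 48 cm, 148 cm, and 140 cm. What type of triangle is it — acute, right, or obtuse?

right

Compare the square of the longest side to the sum of squares of the other two: 48² + 140² = 21904 = 148².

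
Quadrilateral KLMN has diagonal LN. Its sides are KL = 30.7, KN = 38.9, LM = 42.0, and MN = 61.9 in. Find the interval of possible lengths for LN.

From triangle KLN: |30.7 − 38.9| < LN < 30.7 + 38.9, i.e. 8.2 < LN < 69.6.
From triangle MLN: 19.9 < LN < 103.9.
Both must hold, so LN lies in the intersection.

19.9 < LN < 69.6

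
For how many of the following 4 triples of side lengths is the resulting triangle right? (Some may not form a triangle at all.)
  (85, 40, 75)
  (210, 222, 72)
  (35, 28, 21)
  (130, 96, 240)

(85,40,75): 40²+75² = 7225 = 85² → right
(210,222,72): 72²+210² = 49284 = 222² → right
(35,28,21): 21²+28² = 1225 = 35² → right
(130,96,240): 96+130 ≤ 240, not a triangle
3 of the 4 are right.

3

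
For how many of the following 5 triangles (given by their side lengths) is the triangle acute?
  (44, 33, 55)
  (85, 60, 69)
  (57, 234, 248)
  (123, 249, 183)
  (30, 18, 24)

1

(44,33,55): 33²+44² = 3025 = 55² → right
(85,60,69): 60²+69² = 8361 > 7225 = 85² → acute
(57,234,248): 57²+234² = 58005 < 61504 = 248² → obtuse
(123,249,183): 123²+183² = 48618 < 62001 = 249² → obtuse
(30,18,24): 18²+24² = 900 = 30² → right
1 of the 5 is acute.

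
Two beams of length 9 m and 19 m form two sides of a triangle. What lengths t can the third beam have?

By the triangle inequality, t must be less than 9 + 19 = 28 and greater than |9 − 19| = 10.

10 < t < 28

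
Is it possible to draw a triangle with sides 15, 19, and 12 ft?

The longest side is 19, and the other two sum to 27.
Since 27 > 19, the triangle inequality holds.

Yes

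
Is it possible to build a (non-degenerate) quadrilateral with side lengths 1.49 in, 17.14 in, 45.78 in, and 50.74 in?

A quadrilateral exists iff every side is shorter than the sum of the others — equivalently, the longest side is less than the sum of the rest.
Longest side 50.74 < 64.41 (sum of the remaining 3), so yes.

Yes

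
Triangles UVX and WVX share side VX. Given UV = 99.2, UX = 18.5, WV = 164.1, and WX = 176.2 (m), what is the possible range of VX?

80.7 < VX < 117.7

From triangle UVX: |99.2 − 18.5| < VX < 99.2 + 18.5, i.e. 80.7 < VX < 117.7.
From triangle WVX: 12.1 < VX < 340.3.
Both must hold, so VX lies in the intersection.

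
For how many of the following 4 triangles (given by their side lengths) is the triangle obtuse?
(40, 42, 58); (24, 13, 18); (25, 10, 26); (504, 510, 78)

(40,42,58): 40²+42² = 3364 = 58² → right
(24,13,18): 13²+18² = 493 < 576 = 24² → obtuse
(25,10,26): 10²+25² = 725 > 676 = 26² → acute
(504,510,78): 78²+504² = 260100 = 510² → right
1 of the 4 is obtuse.

1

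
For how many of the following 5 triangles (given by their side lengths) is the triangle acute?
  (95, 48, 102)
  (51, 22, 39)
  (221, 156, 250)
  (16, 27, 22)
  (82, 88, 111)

(95,48,102): 48²+95² = 11329 > 10404 = 102² → acute
(51,22,39): 22²+39² = 2005 < 2601 = 51² → obtuse
(221,156,250): 156²+221² = 73177 > 62500 = 250² → acute
(16,27,22): 16²+22² = 740 > 729 = 27² → acute
(82,88,111): 82²+88² = 14468 > 12321 = 111² → acute
4 of the 5 are acute.

4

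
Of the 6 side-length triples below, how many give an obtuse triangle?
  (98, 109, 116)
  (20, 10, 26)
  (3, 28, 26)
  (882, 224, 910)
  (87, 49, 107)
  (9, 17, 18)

(98,109,116): 98²+109² = 21485 > 13456 = 116² → acute
(20,10,26): 10²+20² = 500 < 676 = 26² → obtuse
(3,28,26): 3²+26² = 685 < 784 = 28² → obtuse
(882,224,910): 224²+882² = 828100 = 910² → right
(87,49,107): 49²+87² = 9970 < 11449 = 107² → obtuse
(9,17,18): 9²+17² = 370 > 324 = 18² → acute
3 of the 6 are obtuse.

3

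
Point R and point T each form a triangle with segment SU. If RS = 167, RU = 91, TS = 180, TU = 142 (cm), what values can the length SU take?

From triangle RSU: |167 − 91| < SU < 167 + 91, i.e. 76 < SU < 258.
From triangle TSU: 38 < SU < 322.
Both must hold, so SU lies in the intersection.

76 < SU < 258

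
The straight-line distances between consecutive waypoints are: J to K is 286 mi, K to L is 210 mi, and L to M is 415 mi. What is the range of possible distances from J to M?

0 ≤ JM ≤ 911 mi

The maximum is all hops collinear in one direction: 286 + 210 + 415 = 911.
The longest hop is 415; the others sum to 496. Since 415 ≤ 496, the path can fold back on itself completely, so the minimum distance is 0.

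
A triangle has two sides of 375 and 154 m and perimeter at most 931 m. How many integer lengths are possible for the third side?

181

Triangle inequality: 221 < x < 529. Perimeter ≤ 931 gives x ≤ 931 − 375 − 154 = 402.
So 221 < x ≤ 402; integers 222 through 402: 181 values.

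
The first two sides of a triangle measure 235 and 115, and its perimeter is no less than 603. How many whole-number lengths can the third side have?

97

Triangle inequality: 120 < x < 350. Perimeter ≥ 603 gives x ≥ 603 − 235 − 115 = 253.
So 253 ≤ x < 350; integers 253 through 349: 97 values.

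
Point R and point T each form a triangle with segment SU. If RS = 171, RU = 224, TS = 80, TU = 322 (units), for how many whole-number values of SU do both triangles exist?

From triangle RSU: 53 < SU < 395.
From triangle TSU: 242 < SU < 402.
Intersection: 242 < SU < 395, so integers 243 through 394: 152 values.

152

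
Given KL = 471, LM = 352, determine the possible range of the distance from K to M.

By the triangle inequality, |471 − 352| ≤ KM ≤ 471 + 352.

119 ≤ KM ≤ 823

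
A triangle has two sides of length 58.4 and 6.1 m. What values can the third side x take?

By the triangle inequality, x must be less than 58.4 + 6.1 = 64.5 and greater than |58.4 − 6.1| = 52.3.

52.3 < x < 64.5 (m)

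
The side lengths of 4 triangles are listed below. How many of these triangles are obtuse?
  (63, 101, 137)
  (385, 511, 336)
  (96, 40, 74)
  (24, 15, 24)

(63,101,137): 63²+101² = 14170 < 18769 = 137² → obtuse
(385,511,336): 336²+385² = 261121 = 511² → right
(96,40,74): 40²+74² = 7076 < 9216 = 96² → obtuse
(24,15,24): 15²+24² = 801 > 576 = 24² → acute
2 of the 4 are obtuse.

2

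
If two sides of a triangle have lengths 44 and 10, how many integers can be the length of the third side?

19

The third side lies in the open interval (34, 54).
Integers from 35 to 53 inclusive: 53 − 35 + 1 = 19.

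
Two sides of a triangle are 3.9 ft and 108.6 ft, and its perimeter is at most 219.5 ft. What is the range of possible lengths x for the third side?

Triangle inequality alone gives 104.7 < x < 112.5.
The perimeter condition gives x ≤ 219.5 − 3.9 − 108.6 = 107.0.
Intersecting the two: 104.7 < x ≤ 107.0.

104.7 < x ≤ 107.0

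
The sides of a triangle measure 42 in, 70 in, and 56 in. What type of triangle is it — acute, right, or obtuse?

Compare the square of the longest side to the sum of squares of the other two: 42² + 56² = 4900 = 70².

right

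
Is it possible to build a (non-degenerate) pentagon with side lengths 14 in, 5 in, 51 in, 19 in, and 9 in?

For a pentagon, each side must be shorter than the sum of the others.
Here the longest side is 51, but the remaining 4 sides sum to only 47.

No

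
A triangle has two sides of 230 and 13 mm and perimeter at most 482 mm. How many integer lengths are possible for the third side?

22

Triangle inequality: 217 < x < 243. Perimeter ≤ 482 gives x ≤ 482 − 230 − 13 = 239.
So 217 < x ≤ 239; integers 218 through 239: 22 values.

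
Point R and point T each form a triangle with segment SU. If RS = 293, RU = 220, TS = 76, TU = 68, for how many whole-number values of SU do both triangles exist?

From triangle RSU: 73 < SU < 513.
From triangle TSU: 8 < SU < 144.
Intersection: 73 < SU < 144, so integers 74 through 143: 70 values.

70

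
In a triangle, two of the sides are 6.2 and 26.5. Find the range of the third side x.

By the triangle inequality, x must be less than 6.2 + 26.5 = 32.7 and greater than |6.2 − 26.5| = 20.3.

20.3 < x < 32.7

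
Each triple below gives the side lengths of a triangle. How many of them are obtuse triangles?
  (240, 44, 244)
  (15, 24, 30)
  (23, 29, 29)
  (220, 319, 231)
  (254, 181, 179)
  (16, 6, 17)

(240,44,244): 44²+240² = 59536 = 244² → right
(15,24,30): 15²+24² = 801 < 900 = 30² → obtuse
(23,29,29): 23²+29² = 1370 > 841 = 29² → acute
(220,319,231): 220²+231² = 101761 = 319² → right
(254,181,179): 179²+181² = 64802 > 64516 = 254² → acute
(16,6,17): 6²+16² = 292 > 289 = 17² → acute
1 of the 6 is obtuse.

1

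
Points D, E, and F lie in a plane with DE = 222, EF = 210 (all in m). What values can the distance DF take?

By the triangle inequality, |222 − 210| ≤ DF ≤ 222 + 210.

12 ≤ DF ≤ 432 m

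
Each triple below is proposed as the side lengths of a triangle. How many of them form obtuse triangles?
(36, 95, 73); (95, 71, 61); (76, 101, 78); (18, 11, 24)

3

(36,95,73): 36²+73² = 6625 < 9025 = 95² → obtuse
(95,71,61): 61²+71² = 8762 < 9025 = 95² → obtuse
(76,101,78): 76²+78² = 11860 > 10201 = 101² → acute
(18,11,24): 11²+18² = 445 < 576 = 24² → obtuse
3 of the 4 are obtuse.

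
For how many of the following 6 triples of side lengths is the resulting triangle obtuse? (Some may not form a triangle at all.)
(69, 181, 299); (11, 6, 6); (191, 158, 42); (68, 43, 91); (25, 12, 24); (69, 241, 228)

4

(69,181,299): 69+181 ≤ 299, not a triangle
(11,6,6): 6²+6² = 72 < 121 = 11² → obtuse
(191,158,42): 42²+158² = 26728 < 36481 = 191² → obtuse
(68,43,91): 43²+68² = 6473 < 8281 = 91² → obtuse
(25,12,24): 12²+24² = 720 > 625 = 25² → acute
(69,241,228): 69²+228² = 56745 < 58081 = 241² → obtuse
4 of the 6 are obtuse.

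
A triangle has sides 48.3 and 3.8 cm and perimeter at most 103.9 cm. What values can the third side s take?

Triangle inequality alone gives 44.5 < s < 52.1.
The perimeter condition gives s ≤ 103.9 − 48.3 − 3.8 = 51.8.
Intersecting the two: 44.5 < s ≤ 51.8.

44.5 < s ≤ 51.8 cm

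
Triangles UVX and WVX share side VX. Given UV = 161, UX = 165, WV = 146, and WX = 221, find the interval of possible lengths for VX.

From triangle UVX: |161 − 165| < VX < 161 + 165, i.e. 4 < VX < 326.
From triangle WVX: 75 < VX < 367.
Both must hold, so VX lies in the intersection.

75 < VX < 326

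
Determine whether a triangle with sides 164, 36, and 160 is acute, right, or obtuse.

Compare the square of the longest side to the sum of squares of the other two: 36² + 160² = 26896 = 164².

right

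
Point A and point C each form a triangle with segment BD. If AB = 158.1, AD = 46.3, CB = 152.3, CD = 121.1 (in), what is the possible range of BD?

111.8 < BD < 204.4

From triangle ABD: |158.1 − 46.3| < BD < 158.1 + 46.3, i.e. 111.8 < BD < 204.4.
From triangle CBD: 31.2 < BD < 273.4.
Both must hold, so BD lies in the intersection.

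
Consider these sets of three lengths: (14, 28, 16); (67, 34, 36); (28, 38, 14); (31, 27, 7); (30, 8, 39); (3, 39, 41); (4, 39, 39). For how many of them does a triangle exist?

6

(14,16,28): 14+16 > 28 → valid
(34,36,67): 34+36 > 67 → valid
(14,28,38): 14+28 > 38 → valid
(7,27,31): 7+27 > 31 → valid
(8,30,39): 8+30 ≤ 39 → not valid
(3,39,41): 3+39 > 41 → valid
(4,39,39): 4+39 > 39 → valid
6 of the 7 triples form a triangle.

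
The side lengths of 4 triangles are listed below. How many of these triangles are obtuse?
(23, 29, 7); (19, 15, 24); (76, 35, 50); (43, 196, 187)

(23,29,7): 7²+23² = 578 < 841 = 29² → obtuse
(19,15,24): 15²+19² = 586 > 576 = 24² → acute
(76,35,50): 35²+50² = 3725 < 5776 = 76² → obtuse
(43,196,187): 43²+187² = 36818 < 38416 = 196² → obtuse
3 of the 4 are obtuse.

3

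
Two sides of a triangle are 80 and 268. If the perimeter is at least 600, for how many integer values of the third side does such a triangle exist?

Triangle inequality: 188 < x < 348. Perimeter ≥ 600 gives x ≥ 600 − 80 − 268 = 252.
So 252 ≤ x < 348; integers 252 through 347: 96 values.

96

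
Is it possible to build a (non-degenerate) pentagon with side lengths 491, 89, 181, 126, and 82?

For a pentagon, each side must be shorter than the sum of the others.
Here the longest side is 491, but the remaining 4 sides sum to only 478.

No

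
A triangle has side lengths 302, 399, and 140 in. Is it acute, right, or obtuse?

obtuse

Compare the square of the longest side to the sum of squares of the other two: 140² + 302² = 110804 < 159201 = 399².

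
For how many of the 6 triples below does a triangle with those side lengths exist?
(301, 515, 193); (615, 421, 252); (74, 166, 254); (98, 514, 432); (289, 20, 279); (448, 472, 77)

(193,301,515): 193+301 ≤ 515 → not valid
(252,421,615): 252+421 > 615 → valid
(74,166,254): 74+166 ≤ 254 → not valid
(98,432,514): 98+432 > 514 → valid
(20,279,289): 20+279 > 289 → valid
(77,448,472): 77+448 > 472 → valid
4 of the 6 triples form a triangle.

4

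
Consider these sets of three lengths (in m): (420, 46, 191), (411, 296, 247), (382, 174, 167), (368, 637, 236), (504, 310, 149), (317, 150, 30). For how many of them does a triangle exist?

(46,191,420): 46+191 ≤ 420 → not valid
(247,296,411): 247+296 > 411 → valid
(167,174,382): 167+174 ≤ 382 → not valid
(236,368,637): 236+368 ≤ 637 → not valid
(149,310,504): 149+310 ≤ 504 → not valid
(30,150,317): 30+150 ≤ 317 → not valid
1 of the 6 triples forms a triangle.

1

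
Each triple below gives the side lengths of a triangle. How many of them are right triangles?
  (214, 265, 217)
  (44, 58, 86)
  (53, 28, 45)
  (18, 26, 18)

(214,265,217): 214²+217² = 92885 > 70225 = 265² → acute
(44,58,86): 44²+58² = 5300 < 7396 = 86² → obtuse
(53,28,45): 28²+45² = 2809 = 53² → right
(18,26,18): 18²+18² = 648 < 676 = 26² → obtuse
1 of the 4 is right.

1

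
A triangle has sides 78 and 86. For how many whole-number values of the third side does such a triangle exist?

The third side lies in the open interval (8, 164).
Integers from 9 to 163 inclusive: 163 − 9 + 1 = 155.

155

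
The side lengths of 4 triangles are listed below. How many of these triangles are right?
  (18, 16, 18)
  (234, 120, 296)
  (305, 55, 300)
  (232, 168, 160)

(18,16,18): 16²+18² = 580 > 324 = 18² → acute
(234,120,296): 120²+234² = 69156 < 87616 = 296² → obtuse
(305,55,300): 55²+300² = 93025 = 305² → right
(232,168,160): 160²+168² = 53824 = 232² → right
2 of the 4 are right.

2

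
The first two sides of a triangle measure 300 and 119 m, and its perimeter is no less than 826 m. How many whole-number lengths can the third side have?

Triangle inequality: 181 < x < 419. Perimeter ≥ 826 gives x ≥ 826 − 300 − 119 = 407.
So 407 ≤ x < 419; integers 407 through 418: 12 values.

12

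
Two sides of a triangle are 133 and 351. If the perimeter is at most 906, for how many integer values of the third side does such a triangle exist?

Triangle inequality: 218 < x < 484. Perimeter ≤ 906 gives x ≤ 906 − 133 − 351 = 422.
So 218 < x ≤ 422; integers 219 through 422: 204 values.

204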